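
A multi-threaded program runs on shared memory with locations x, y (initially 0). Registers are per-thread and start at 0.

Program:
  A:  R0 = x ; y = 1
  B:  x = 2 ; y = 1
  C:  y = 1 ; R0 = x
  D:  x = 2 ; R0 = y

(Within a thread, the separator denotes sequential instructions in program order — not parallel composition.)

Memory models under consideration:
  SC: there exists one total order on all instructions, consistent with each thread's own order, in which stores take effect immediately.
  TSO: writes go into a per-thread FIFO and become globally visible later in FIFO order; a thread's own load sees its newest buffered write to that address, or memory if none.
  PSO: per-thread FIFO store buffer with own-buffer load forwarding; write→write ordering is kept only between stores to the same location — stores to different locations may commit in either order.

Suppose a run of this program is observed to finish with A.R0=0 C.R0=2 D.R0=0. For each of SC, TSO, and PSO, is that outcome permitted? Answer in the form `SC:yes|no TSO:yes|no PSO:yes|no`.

outcome vector order: (A.R0,C.R0,D.R0)
SC: 6 outcomes — {001; 020; 021; 201; 220; 221}
TSO: 8 outcomes — {000; 001; 020; 021; 200; 201; 220; 221}
PSO: 8 outcomes — {000; 001; 020; 021; 200; 201; 220; 221}
target 020 ∈ {SC,TSO,PSO}

SC:yes TSO:yes PSO:yes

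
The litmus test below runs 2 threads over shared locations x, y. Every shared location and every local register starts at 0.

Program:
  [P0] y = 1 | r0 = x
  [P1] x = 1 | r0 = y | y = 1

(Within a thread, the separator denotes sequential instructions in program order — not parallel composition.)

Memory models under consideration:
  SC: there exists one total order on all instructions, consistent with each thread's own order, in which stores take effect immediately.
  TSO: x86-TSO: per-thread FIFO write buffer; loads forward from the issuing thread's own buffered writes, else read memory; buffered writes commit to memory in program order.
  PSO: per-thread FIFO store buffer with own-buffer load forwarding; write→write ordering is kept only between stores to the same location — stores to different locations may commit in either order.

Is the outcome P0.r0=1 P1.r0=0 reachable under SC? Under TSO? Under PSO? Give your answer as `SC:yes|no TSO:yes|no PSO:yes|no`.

SC:yes TSO:yes PSO:yes

outcome vector order: (P0.r0,P1.r0)
[SC] allowed = {<0 1>, <1 0>, <1 1>}
[TSO] allowed = {<0 0>, <0 1>, <1 0>, <1 1>}
[PSO] allowed = {<0 0>, <0 1>, <1 0>, <1 1>}
target <1 0> ∈ {SC,TSO,PSO}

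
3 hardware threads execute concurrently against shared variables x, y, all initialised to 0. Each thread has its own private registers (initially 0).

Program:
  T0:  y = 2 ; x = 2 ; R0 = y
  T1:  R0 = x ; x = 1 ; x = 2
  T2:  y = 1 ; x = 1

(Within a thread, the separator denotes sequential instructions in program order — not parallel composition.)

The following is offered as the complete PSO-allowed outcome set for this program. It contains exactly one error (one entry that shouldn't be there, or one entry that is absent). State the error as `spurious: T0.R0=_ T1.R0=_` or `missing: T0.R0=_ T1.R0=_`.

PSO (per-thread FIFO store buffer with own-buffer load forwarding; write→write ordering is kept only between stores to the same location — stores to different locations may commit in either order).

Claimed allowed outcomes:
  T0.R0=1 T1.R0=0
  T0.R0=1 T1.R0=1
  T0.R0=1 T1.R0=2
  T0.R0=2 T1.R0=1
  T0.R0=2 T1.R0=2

missing: T0.R0=2 T1.R0=0

outcome vector order: (T0.R0,T1.R0)
PSO: 6 outcomes — {<1 0>, <1 1>, <1 2>, <2 0>, <2 1>, <2 2>}
PSO∖claimed = {<2 0>}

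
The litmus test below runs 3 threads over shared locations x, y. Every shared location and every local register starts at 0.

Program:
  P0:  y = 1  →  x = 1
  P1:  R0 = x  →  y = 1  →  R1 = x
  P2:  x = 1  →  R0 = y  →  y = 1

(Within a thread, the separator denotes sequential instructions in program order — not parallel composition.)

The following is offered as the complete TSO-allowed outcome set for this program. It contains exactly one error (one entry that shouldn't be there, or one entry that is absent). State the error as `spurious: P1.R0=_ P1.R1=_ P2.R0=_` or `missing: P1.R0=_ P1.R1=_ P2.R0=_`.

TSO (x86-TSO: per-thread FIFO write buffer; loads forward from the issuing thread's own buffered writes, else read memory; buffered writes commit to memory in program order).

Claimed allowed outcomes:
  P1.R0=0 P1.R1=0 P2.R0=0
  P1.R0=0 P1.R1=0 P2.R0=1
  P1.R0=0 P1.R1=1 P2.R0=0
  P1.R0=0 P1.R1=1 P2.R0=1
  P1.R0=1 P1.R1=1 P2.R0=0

missing: P1.R0=1 P1.R1=1 P2.R0=1

outcome vector order: (P1.R0,P1.R1,P2.R0)
[TSO] allowed = {<0 0 0> <0 0 1> <0 1 0> <0 1 1> <1 1 0> <1 1 1>}
TSO∖claimed = {<1 1 1>}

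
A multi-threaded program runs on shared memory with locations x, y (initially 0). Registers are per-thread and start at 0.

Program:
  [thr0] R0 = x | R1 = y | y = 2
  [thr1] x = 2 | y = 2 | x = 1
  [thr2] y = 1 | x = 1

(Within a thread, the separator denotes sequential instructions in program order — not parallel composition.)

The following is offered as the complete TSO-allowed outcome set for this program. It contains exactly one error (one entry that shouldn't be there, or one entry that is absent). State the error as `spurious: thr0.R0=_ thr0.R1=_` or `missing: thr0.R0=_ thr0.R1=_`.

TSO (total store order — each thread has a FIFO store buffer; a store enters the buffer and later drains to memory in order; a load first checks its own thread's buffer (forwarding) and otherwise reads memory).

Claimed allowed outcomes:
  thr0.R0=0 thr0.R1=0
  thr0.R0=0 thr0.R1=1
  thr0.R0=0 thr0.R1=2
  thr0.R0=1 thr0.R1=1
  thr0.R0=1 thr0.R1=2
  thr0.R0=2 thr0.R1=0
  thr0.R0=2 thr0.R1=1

outcome vector order: (thr0.R0,thr0.R1)
TSO: 8 outcomes — {(0,0) (0,1) (0,2) (1,1) (1,2) (2,0) (2,1) (2,2)}
TSO∖claimed = {(2,2)}

missing: thr0.R0=2 thr0.R1=2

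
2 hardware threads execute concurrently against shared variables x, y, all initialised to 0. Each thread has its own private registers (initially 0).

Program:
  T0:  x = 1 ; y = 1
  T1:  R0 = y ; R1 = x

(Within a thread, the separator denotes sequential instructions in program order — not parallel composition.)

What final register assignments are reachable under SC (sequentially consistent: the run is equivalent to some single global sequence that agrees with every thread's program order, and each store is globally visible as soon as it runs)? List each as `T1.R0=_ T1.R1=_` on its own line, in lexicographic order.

T1.R0=0 T1.R1=0
T1.R0=0 T1.R1=1
T1.R0=1 T1.R1=1

outcome vector order: (T1.R0,T1.R1)
|SC outcomes| = 3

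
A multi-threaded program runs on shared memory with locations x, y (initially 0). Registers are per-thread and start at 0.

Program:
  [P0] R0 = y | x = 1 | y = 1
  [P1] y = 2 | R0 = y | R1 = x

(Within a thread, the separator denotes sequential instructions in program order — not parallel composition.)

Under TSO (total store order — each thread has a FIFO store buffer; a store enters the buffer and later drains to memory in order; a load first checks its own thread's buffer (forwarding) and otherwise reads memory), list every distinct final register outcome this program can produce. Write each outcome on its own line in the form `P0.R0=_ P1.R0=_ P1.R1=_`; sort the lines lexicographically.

P0.R0=0 P1.R0=1 P1.R1=1
P0.R0=0 P1.R0=2 P1.R1=0
P0.R0=0 P1.R0=2 P1.R1=1
P0.R0=2 P1.R0=1 P1.R1=1
P0.R0=2 P1.R0=2 P1.R1=0
P0.R0=2 P1.R0=2 P1.R1=1

outcome vector order: (P0.R0,P1.R0,P1.R1)
|TSO outcomes| = 6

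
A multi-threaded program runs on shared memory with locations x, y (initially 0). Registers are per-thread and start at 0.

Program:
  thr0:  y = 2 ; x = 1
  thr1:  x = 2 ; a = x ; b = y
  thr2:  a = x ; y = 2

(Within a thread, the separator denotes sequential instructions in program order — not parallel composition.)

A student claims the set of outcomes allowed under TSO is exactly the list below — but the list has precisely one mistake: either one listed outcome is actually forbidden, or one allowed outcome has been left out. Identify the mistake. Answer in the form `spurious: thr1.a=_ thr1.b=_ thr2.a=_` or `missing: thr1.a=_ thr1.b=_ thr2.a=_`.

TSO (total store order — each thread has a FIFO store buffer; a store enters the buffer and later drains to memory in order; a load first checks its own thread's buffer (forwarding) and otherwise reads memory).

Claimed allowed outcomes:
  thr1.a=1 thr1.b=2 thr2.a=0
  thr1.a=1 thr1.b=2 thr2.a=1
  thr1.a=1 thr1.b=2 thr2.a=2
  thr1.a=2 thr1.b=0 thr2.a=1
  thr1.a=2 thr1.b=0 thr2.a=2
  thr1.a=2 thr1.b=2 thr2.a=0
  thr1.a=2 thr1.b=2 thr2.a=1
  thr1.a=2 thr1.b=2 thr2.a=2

outcome vector order: (thr1.a,thr1.b,thr2.a)
TSO: 9 outcomes — {120, 121, 122, 200, 201, 202, 220, 221, 222}
TSO∖claimed = {200}

missing: thr1.a=2 thr1.b=0 thr2.a=0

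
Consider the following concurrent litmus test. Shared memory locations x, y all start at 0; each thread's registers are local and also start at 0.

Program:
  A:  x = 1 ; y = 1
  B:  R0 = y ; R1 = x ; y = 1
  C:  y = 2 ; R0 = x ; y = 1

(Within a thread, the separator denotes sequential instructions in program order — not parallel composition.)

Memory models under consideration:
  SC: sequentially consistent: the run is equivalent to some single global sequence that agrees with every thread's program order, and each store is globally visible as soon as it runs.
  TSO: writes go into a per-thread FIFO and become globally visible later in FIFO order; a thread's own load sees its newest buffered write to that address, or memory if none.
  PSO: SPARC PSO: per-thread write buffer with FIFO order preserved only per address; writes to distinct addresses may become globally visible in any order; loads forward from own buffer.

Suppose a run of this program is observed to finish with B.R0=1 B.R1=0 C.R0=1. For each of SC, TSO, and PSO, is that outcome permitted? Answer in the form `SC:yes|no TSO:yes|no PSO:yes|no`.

SC:no TSO:no PSO:yes

outcome vector order: (B.R0,B.R1,C.R0)
[SC] allowed = {(0,0,0); (0,0,1); (0,1,0); (0,1,1); (1,0,0); (1,1,0); (1,1,1); (2,0,0); (2,0,1); (2,1,0); (2,1,1)}
[TSO] allowed = {(0,0,0); (0,0,1); (0,1,0); (0,1,1); (1,0,0); (1,1,0); (1,1,1); (2,0,0); (2,0,1); (2,1,0); (2,1,1)}
[PSO] allowed = {(0,0,0); (0,0,1); (0,1,0); (0,1,1); (1,0,0); (1,0,1); (1,1,0); (1,1,1); (2,0,0); (2,0,1); (2,1,0); (2,1,1)}
target (1,0,1) ∈ {PSO}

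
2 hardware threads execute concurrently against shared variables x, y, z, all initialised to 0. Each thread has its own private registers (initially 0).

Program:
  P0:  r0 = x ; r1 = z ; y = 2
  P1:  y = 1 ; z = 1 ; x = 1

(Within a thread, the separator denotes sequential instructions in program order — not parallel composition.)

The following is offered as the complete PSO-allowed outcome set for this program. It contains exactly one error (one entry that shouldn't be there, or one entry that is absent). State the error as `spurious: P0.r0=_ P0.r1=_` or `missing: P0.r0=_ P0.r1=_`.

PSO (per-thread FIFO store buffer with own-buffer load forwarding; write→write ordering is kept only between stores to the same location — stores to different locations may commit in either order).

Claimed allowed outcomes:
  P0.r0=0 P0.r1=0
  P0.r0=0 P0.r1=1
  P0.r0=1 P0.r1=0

missing: P0.r0=1 P0.r1=1

outcome vector order: (P0.r0,P0.r1)
PSO: 4 outcomes — {00 01 10 11}
PSO∖claimed = {11}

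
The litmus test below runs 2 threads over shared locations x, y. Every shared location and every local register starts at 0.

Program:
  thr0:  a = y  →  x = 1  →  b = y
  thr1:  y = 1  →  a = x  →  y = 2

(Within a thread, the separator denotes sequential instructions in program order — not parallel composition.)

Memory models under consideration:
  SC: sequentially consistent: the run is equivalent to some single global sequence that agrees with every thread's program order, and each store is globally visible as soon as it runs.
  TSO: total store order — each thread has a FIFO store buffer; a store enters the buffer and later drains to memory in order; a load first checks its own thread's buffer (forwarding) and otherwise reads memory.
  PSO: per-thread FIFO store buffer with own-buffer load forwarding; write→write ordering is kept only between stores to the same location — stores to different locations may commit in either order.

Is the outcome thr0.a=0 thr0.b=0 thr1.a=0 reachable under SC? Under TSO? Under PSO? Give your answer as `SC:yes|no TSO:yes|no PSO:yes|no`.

outcome vector order: (thr0.a,thr0.b,thr1.a)
SC: 10 outcomes — {<0 0 1> <0 1 0> <0 1 1> <0 2 0> <0 2 1> <1 1 0> <1 1 1> <1 2 0> <1 2 1> <2 2 0>}
TSO: 11 outcomes — {<0 0 0> <0 0 1> <0 1 0> <0 1 1> <0 2 0> <0 2 1> <1 1 0> <1 1 1> <1 2 0> <1 2 1> <2 2 0>}
PSO: 11 outcomes — {<0 0 0> <0 0 1> <0 1 0> <0 1 1> <0 2 0> <0 2 1> <1 1 0> <1 1 1> <1 2 0> <1 2 1> <2 2 0>}
target <0 0 0> ∈ {TSO,PSO}

SC:no TSO:yes PSO:yes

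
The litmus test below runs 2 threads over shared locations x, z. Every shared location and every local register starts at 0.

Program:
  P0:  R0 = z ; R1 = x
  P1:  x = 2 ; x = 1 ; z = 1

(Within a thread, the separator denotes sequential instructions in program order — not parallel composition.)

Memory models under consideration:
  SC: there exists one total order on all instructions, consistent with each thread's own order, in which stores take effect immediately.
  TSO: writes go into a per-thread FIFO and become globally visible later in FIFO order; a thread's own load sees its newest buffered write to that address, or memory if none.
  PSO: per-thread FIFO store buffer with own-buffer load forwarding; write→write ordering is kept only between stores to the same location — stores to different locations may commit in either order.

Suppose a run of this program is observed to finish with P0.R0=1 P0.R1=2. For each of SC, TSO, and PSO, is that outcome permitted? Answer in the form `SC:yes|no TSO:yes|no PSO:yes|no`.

SC:no TSO:no PSO:yes

outcome vector order: (P0.R0,P0.R1)
[SC] allowed = {0/0; 0/1; 0/2; 1/1}
[TSO] allowed = {0/0; 0/1; 0/2; 1/1}
[PSO] allowed = {0/0; 0/1; 0/2; 1/0; 1/1; 1/2}
target 1/2 ∈ {PSO}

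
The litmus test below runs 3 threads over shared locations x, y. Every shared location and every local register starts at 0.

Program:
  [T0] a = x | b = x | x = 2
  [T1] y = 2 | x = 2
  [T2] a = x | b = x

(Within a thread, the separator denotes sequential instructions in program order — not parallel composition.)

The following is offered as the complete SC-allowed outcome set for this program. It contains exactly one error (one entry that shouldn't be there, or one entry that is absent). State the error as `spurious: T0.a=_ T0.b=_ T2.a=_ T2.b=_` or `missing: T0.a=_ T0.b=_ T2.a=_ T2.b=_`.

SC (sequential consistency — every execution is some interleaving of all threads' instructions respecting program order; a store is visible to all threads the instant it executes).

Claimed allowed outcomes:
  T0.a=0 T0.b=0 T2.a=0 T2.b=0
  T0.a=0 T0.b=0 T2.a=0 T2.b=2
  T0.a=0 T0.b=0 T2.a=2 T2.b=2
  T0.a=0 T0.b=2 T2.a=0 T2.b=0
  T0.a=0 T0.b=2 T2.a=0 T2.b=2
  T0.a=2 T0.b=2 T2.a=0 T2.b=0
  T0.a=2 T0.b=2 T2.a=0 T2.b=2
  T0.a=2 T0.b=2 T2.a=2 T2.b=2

missing: T0.a=0 T0.b=2 T2.a=2 T2.b=2

outcome vector order: (T0.a,T0.b,T2.a,T2.b)
under SC → (0,0,0,0) (0,0,0,2) (0,0,2,2) (0,2,0,0) (0,2,0,2) (0,2,2,2) (2,2,0,0) (2,2,0,2) (2,2,2,2)
SC∖claimed = {(0,2,2,2)}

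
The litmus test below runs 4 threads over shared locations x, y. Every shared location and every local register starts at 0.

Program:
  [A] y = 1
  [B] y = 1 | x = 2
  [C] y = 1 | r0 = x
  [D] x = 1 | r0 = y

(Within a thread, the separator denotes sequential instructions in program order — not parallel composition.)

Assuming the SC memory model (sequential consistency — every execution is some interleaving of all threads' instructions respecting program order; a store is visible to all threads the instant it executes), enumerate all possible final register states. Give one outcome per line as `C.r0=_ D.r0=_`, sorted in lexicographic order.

C.r0=0 D.r0=1
C.r0=1 D.r0=0
C.r0=1 D.r0=1
C.r0=2 D.r0=0
C.r0=2 D.r0=1

outcome vector order: (C.r0,D.r0)
|SC outcomes| = 5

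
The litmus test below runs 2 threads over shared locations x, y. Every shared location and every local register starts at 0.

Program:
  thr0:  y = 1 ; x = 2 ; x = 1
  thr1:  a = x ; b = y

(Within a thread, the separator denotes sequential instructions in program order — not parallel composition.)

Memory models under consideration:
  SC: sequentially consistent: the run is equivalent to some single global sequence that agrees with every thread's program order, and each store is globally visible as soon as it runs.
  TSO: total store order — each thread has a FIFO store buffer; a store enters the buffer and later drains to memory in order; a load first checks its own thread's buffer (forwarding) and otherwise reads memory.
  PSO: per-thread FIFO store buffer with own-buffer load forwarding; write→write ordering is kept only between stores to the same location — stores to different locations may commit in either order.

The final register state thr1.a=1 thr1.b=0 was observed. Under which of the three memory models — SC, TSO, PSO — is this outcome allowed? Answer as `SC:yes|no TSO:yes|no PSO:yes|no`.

outcome vector order: (thr1.a,thr1.b)
[SC] allowed = {00, 01, 11, 21}
[TSO] allowed = {00, 01, 11, 21}
[PSO] allowed = {00, 01, 10, 11, 20, 21}
target 10 ∈ {PSO}

SC:no TSO:no PSO:yes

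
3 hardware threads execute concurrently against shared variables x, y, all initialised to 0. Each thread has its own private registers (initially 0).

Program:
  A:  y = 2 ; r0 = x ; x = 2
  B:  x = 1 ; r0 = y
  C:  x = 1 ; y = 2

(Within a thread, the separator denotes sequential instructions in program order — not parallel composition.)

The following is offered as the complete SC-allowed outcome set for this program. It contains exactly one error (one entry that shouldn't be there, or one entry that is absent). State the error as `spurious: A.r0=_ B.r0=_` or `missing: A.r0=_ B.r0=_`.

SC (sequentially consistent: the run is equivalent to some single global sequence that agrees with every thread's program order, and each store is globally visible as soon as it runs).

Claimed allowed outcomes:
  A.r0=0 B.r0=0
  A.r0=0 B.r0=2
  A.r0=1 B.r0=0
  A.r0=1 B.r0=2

outcome vector order: (A.r0,B.r0)
SC: 3 outcomes — {02 10 12}
claimed∖SC = {00}

spurious: A.r0=0 B.r0=0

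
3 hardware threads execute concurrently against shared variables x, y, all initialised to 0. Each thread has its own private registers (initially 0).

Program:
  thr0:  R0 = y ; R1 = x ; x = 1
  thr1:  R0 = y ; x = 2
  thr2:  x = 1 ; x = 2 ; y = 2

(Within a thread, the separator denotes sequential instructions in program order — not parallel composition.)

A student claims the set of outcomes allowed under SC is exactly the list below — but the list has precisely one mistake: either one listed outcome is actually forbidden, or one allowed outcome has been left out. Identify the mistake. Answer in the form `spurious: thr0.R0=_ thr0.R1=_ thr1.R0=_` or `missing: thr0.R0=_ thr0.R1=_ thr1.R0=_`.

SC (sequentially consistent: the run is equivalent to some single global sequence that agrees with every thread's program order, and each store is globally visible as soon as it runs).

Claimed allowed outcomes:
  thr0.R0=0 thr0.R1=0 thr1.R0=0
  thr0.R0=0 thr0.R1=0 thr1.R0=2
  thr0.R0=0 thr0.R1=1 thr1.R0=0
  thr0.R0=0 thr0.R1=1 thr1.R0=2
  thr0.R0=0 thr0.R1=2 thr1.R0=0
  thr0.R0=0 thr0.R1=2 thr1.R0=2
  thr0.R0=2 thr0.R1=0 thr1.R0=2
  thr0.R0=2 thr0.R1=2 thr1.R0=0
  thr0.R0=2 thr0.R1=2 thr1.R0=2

outcome vector order: (thr0.R0,thr0.R1,thr1.R0)
SC: 8 outcomes — {0/0/0, 0/0/2, 0/1/0, 0/1/2, 0/2/0, 0/2/2, 2/2/0, 2/2/2}
claimed∖SC = {2/0/2}

spurious: thr0.R0=2 thr0.R1=0 thr1.R0=2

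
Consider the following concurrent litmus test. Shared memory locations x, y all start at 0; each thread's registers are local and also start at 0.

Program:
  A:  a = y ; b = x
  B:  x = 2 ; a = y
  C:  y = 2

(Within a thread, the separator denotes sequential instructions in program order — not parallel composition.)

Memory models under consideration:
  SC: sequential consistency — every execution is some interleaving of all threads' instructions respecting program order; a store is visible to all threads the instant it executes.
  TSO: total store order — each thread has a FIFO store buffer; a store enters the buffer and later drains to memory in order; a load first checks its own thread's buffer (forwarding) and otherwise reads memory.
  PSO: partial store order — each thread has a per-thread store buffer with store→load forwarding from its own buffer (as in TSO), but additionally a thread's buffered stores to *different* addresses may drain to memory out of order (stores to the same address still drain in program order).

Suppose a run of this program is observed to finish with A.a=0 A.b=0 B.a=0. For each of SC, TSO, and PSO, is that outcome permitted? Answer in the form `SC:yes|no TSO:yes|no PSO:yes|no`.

SC:yes TSO:yes PSO:yes

outcome vector order: (A.a,A.b,B.a)
SC (7): <0 0 0>, <0 0 2>, <0 2 0>, <0 2 2>, <2 0 2>, <2 2 0>, <2 2 2>
TSO (8): <0 0 0>, <0 0 2>, <0 2 0>, <0 2 2>, <2 0 0>, <2 0 2>, <2 2 0>, <2 2 2>
PSO (8): <0 0 0>, <0 0 2>, <0 2 0>, <0 2 2>, <2 0 0>, <2 0 2>, <2 2 0>, <2 2 2>
target <0 0 0> ∈ {SC,TSO,PSO}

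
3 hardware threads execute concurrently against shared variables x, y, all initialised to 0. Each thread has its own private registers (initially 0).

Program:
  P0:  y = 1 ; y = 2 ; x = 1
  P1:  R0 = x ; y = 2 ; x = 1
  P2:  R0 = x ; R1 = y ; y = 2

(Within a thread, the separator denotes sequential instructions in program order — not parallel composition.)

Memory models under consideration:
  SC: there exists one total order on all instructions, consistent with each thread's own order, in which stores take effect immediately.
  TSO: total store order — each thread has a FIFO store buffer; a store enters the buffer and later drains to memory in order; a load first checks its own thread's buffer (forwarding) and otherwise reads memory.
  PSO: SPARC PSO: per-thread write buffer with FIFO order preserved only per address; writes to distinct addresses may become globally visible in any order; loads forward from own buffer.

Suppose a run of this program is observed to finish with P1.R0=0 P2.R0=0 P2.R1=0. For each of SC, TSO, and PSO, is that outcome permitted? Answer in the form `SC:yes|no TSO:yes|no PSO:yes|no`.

outcome vector order: (P1.R0,P2.R0,P2.R1)
under SC → 000, 001, 002, 011, 012, 100, 101, 102, 112
under TSO → 000, 001, 002, 011, 012, 100, 101, 102, 112
under PSO → 000, 001, 002, 010, 011, 012, 100, 101, 102, 110, 111, 112
target 000 ∈ {SC,TSO,PSO}

SC:yes TSO:yes PSO:yes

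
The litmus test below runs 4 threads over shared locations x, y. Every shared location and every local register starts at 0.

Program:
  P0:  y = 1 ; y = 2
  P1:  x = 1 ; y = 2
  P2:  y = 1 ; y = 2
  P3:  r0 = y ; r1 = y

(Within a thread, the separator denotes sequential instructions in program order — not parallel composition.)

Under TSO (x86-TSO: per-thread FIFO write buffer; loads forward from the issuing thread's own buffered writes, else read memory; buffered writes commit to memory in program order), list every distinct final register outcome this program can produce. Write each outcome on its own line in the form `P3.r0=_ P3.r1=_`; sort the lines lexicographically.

P3.r0=0 P3.r1=0
P3.r0=0 P3.r1=1
P3.r0=0 P3.r1=2
P3.r0=1 P3.r1=1
P3.r0=1 P3.r1=2
P3.r0=2 P3.r1=1
P3.r0=2 P3.r1=2

outcome vector order: (P3.r0,P3.r1)
|TSO outcomes| = 7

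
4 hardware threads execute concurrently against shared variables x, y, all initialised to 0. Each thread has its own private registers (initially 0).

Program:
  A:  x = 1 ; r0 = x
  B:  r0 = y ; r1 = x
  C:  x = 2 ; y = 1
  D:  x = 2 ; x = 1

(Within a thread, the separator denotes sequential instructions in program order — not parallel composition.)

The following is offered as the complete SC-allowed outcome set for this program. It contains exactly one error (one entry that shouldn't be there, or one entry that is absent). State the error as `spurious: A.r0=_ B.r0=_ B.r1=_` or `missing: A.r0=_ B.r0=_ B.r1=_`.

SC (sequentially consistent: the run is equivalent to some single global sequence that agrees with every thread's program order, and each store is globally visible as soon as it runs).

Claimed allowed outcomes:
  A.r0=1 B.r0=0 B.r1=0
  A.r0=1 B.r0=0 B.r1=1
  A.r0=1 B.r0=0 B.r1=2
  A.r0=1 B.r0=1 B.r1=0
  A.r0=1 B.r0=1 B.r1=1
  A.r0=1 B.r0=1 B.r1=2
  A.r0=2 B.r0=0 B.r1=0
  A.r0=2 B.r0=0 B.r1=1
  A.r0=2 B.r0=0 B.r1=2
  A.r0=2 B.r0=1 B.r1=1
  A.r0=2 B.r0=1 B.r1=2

spurious: A.r0=1 B.r0=1 B.r1=0

outcome vector order: (A.r0,B.r0,B.r1)
SC: 10 outcomes — {100, 101, 102, 111, 112, 200, 201, 202, 211, 212}
claimed∖SC = {110}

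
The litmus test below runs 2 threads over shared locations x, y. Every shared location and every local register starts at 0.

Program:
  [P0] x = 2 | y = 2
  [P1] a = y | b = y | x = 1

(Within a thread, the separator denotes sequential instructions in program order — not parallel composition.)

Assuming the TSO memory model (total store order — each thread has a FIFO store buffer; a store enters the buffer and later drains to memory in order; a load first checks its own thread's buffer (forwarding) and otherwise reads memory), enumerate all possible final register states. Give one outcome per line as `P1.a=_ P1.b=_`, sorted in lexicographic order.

P1.a=0 P1.b=0
P1.a=0 P1.b=2
P1.a=2 P1.b=2

outcome vector order: (P1.a,P1.b)
|TSO outcomes| = 3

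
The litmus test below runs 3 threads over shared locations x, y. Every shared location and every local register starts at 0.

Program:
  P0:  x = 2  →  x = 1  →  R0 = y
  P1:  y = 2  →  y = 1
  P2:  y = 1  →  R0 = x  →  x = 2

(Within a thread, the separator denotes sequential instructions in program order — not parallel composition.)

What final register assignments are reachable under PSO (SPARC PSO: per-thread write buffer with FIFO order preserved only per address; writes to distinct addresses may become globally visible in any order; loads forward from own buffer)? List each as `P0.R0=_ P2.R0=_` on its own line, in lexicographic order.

P0.R0=0 P2.R0=0
P0.R0=0 P2.R0=1
P0.R0=0 P2.R0=2
P0.R0=1 P2.R0=0
P0.R0=1 P2.R0=1
P0.R0=1 P2.R0=2
P0.R0=2 P2.R0=0
P0.R0=2 P2.R0=1
P0.R0=2 P2.R0=2

outcome vector order: (P0.R0,P2.R0)
|PSO outcomes| = 9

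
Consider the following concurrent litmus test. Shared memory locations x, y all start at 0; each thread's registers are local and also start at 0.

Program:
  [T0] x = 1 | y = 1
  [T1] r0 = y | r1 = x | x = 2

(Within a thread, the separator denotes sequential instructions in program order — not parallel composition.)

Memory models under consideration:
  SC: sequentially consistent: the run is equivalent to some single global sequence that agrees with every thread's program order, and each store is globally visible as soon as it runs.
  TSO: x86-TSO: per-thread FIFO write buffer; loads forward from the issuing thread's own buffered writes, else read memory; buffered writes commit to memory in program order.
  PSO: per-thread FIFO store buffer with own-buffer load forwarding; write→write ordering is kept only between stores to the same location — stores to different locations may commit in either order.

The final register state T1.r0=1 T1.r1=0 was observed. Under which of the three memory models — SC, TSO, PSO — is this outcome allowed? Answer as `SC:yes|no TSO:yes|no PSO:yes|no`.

SC:no TSO:no PSO:yes

outcome vector order: (T1.r0,T1.r1)
SC (3): 0/0; 0/1; 1/1
TSO (3): 0/0; 0/1; 1/1
PSO (4): 0/0; 0/1; 1/0; 1/1
target 1/0 ∈ {PSO}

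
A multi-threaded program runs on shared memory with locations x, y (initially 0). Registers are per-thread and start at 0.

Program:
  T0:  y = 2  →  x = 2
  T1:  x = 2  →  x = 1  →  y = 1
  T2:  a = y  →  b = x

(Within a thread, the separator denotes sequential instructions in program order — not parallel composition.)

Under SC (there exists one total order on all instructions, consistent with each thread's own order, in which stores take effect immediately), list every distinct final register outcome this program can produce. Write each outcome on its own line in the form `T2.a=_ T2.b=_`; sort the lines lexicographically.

outcome vector order: (T2.a,T2.b)
|SC outcomes| = 8

T2.a=0 T2.b=0
T2.a=0 T2.b=1
T2.a=0 T2.b=2
T2.a=1 T2.b=1
T2.a=1 T2.b=2
T2.a=2 T2.b=0
T2.a=2 T2.b=1
T2.a=2 T2.b=2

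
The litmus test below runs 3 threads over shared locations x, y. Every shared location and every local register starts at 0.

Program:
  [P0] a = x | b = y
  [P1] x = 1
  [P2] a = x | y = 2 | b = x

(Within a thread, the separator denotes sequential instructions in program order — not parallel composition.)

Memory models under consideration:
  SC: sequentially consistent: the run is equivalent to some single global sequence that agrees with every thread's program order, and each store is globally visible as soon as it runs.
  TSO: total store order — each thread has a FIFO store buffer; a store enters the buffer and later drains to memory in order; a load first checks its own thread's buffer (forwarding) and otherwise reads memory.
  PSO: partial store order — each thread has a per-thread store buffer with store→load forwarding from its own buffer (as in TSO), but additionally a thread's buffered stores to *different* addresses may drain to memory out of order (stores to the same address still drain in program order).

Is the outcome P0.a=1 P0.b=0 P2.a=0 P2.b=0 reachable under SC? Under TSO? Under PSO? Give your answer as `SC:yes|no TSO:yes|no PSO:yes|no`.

outcome vector order: (P0.a,P0.b,P2.a,P2.b)
under SC → 0/0/0/0 0/0/0/1 0/0/1/1 0/2/0/0 0/2/0/1 0/2/1/1 1/0/0/1 1/0/1/1 1/2/0/0 1/2/0/1 1/2/1/1
under TSO → 0/0/0/0 0/0/0/1 0/0/1/1 0/2/0/0 0/2/0/1 0/2/1/1 1/0/0/0 1/0/0/1 1/0/1/1 1/2/0/0 1/2/0/1 1/2/1/1
under PSO → 0/0/0/0 0/0/0/1 0/0/1/1 0/2/0/0 0/2/0/1 0/2/1/1 1/0/0/0 1/0/0/1 1/0/1/1 1/2/0/0 1/2/0/1 1/2/1/1
target 1/0/0/0 ∈ {TSO,PSO}

SC:no TSO:yes PSO:yes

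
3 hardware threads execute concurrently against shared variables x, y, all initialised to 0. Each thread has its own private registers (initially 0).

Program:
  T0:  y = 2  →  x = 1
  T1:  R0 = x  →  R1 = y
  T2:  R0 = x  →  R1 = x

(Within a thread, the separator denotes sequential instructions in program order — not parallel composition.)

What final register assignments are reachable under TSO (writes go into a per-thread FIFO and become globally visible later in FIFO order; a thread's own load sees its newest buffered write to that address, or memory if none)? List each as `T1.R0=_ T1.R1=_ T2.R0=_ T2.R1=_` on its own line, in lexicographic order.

outcome vector order: (T1.R0,T1.R1,T2.R0,T2.R1)
|TSO outcomes| = 9

T1.R0=0 T1.R1=0 T2.R0=0 T2.R1=0
T1.R0=0 T1.R1=0 T2.R0=0 T2.R1=1
T1.R0=0 T1.R1=0 T2.R0=1 T2.R1=1
T1.R0=0 T1.R1=2 T2.R0=0 T2.R1=0
T1.R0=0 T1.R1=2 T2.R0=0 T2.R1=1
T1.R0=0 T1.R1=2 T2.R0=1 T2.R1=1
T1.R0=1 T1.R1=2 T2.R0=0 T2.R1=0
T1.R0=1 T1.R1=2 T2.R0=0 T2.R1=1
T1.R0=1 T1.R1=2 T2.R0=1 T2.R1=1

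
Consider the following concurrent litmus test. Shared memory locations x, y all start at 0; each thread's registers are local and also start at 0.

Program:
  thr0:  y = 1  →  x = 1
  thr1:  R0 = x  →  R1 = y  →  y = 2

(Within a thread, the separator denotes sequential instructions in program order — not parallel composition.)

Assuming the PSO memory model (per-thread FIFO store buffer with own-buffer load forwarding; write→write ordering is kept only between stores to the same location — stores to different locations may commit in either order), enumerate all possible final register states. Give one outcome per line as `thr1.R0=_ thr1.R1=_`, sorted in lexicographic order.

thr1.R0=0 thr1.R1=0
thr1.R0=0 thr1.R1=1
thr1.R0=1 thr1.R1=0
thr1.R0=1 thr1.R1=1

outcome vector order: (thr1.R0,thr1.R1)
|PSO outcomes| = 4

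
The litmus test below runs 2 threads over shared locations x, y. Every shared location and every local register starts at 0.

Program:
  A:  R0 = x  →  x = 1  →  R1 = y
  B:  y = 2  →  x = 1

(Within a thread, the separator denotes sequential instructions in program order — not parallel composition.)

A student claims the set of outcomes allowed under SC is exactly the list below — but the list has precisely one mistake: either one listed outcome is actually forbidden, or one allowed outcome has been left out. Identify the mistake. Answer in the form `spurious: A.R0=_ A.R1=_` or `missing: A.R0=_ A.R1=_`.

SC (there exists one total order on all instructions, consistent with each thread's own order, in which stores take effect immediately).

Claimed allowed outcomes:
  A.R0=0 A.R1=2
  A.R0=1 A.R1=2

outcome vector order: (A.R0,A.R1)
[SC] allowed = {(0,0), (0,2), (1,2)}
SC∖claimed = {(0,0)}

missing: A.R0=0 A.R1=0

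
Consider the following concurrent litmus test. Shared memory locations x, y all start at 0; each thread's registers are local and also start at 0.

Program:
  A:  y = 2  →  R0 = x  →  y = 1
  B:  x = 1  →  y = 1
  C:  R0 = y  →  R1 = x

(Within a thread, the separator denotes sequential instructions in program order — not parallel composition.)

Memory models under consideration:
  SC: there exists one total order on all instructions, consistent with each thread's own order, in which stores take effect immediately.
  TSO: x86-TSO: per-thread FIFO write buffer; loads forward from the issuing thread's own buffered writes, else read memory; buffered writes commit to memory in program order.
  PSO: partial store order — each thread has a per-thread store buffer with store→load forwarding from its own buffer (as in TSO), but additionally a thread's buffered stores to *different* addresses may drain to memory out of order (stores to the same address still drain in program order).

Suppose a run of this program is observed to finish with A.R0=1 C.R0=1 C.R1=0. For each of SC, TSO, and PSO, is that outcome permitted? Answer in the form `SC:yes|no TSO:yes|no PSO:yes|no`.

outcome vector order: (A.R0,C.R0,C.R1)
SC (11): 000, 001, 010, 011, 020, 021, 100, 101, 111, 120, 121
TSO (11): 000, 001, 010, 011, 020, 021, 100, 101, 111, 120, 121
PSO (12): 000, 001, 010, 011, 020, 021, 100, 101, 110, 111, 120, 121
target 110 ∈ {PSO}

SC:no TSO:no PSO:yes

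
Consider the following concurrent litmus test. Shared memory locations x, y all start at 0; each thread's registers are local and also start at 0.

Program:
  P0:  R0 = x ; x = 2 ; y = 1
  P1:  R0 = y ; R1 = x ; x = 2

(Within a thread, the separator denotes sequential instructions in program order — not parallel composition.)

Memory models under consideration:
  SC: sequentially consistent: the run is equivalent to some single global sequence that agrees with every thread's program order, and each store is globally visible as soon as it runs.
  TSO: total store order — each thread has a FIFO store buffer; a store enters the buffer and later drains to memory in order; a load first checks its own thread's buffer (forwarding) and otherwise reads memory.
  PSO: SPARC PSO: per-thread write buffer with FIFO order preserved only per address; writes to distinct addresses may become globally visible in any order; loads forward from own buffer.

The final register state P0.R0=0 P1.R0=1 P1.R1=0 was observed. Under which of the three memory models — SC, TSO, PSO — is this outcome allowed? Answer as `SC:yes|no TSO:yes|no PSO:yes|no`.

outcome vector order: (P0.R0,P1.R0,P1.R1)
[SC] allowed = {(0,0,0); (0,0,2); (0,1,2); (2,0,0)}
[TSO] allowed = {(0,0,0); (0,0,2); (0,1,2); (2,0,0)}
[PSO] allowed = {(0,0,0); (0,0,2); (0,1,0); (0,1,2); (2,0,0)}
target (0,1,0) ∈ {PSO}

SC:no TSO:no PSO:yes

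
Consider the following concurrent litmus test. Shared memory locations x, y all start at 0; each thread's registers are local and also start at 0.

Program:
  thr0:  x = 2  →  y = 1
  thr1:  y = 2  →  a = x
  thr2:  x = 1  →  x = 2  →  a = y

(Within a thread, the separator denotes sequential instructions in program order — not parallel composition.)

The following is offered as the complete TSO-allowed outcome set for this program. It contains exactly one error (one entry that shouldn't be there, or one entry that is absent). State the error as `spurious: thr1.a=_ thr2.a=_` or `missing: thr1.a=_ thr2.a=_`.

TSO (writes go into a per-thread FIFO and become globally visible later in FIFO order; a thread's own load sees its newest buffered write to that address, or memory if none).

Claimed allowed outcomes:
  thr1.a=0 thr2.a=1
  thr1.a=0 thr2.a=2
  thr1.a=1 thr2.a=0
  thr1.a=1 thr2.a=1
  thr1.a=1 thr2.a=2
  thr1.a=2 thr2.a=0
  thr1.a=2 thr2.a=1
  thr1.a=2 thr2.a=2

missing: thr1.a=0 thr2.a=0

outcome vector order: (thr1.a,thr2.a)
[TSO] allowed = {00 01 02 10 11 12 20 21 22}
TSO∖claimed = {00}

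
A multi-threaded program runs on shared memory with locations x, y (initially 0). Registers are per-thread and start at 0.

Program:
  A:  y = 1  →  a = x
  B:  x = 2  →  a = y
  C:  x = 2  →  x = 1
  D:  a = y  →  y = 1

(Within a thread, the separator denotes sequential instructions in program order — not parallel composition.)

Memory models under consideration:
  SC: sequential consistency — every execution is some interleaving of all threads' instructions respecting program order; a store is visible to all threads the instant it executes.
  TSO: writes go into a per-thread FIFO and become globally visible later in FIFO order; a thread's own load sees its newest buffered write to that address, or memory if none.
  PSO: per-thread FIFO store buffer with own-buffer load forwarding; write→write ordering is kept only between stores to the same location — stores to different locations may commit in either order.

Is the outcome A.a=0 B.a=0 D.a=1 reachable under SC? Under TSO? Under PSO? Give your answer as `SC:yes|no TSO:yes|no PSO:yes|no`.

SC:no TSO:yes PSO:yes

outcome vector order: (A.a,B.a,D.a)
SC: 10 outcomes — {<0 1 0>, <0 1 1>, <1 0 0>, <1 0 1>, <1 1 0>, <1 1 1>, <2 0 0>, <2 0 1>, <2 1 0>, <2 1 1>}
TSO: 12 outcomes — {<0 0 0>, <0 0 1>, <0 1 0>, <0 1 1>, <1 0 0>, <1 0 1>, <1 1 0>, <1 1 1>, <2 0 0>, <2 0 1>, <2 1 0>, <2 1 1>}
PSO: 12 outcomes — {<0 0 0>, <0 0 1>, <0 1 0>, <0 1 1>, <1 0 0>, <1 0 1>, <1 1 0>, <1 1 1>, <2 0 0>, <2 0 1>, <2 1 0>, <2 1 1>}
target <0 0 1> ∈ {TSO,PSO}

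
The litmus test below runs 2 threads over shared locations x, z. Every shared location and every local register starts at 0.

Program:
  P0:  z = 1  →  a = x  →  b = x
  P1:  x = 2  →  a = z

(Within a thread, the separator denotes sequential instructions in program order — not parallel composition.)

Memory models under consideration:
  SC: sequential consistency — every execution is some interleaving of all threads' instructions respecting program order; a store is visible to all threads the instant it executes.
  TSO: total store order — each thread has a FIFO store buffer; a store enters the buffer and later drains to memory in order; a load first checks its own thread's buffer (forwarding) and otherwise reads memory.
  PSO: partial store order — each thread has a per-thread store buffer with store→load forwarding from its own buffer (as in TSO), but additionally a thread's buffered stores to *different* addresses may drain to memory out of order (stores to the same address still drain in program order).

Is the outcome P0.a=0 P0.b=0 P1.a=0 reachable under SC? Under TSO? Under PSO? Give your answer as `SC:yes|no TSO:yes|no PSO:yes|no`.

SC:no TSO:yes PSO:yes

outcome vector order: (P0.a,P0.b,P1.a)
SC (4): 0/0/1; 0/2/1; 2/2/0; 2/2/1
TSO (6): 0/0/0; 0/0/1; 0/2/0; 0/2/1; 2/2/0; 2/2/1
PSO (6): 0/0/0; 0/0/1; 0/2/0; 0/2/1; 2/2/0; 2/2/1
target 0/0/0 ∈ {TSO,PSO}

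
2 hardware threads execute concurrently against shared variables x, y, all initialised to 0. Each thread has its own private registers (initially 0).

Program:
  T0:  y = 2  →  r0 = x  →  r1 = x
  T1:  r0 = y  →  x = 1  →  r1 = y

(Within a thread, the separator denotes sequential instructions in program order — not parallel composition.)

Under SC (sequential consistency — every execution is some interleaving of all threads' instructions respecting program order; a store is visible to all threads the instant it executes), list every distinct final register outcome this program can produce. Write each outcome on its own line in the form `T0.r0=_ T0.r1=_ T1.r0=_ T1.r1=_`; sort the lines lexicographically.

T0.r0=0 T0.r1=0 T1.r0=0 T1.r1=2
T0.r0=0 T0.r1=0 T1.r0=2 T1.r1=2
T0.r0=0 T0.r1=1 T1.r0=0 T1.r1=2
T0.r0=0 T0.r1=1 T1.r0=2 T1.r1=2
T0.r0=1 T0.r1=1 T1.r0=0 T1.r1=0
T0.r0=1 T0.r1=1 T1.r0=0 T1.r1=2
T0.r0=1 T0.r1=1 T1.r0=2 T1.r1=2

outcome vector order: (T0.r0,T0.r1,T1.r0,T1.r1)
|SC outcomes| = 7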